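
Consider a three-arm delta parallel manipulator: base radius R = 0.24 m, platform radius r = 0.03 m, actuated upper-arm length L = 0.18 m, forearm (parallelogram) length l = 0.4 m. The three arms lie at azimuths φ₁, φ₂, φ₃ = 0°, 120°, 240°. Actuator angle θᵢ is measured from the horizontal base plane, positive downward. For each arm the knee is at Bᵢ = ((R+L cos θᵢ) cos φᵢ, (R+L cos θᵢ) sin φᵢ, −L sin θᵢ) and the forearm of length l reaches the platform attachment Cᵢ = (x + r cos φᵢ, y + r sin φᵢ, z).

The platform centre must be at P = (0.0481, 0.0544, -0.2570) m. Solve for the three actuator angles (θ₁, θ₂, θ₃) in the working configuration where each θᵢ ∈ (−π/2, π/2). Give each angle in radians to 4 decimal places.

θ₁ = 0.2615, θ₂ = 0.4366, θ₃ = 0.9598

φ1=0.0° → target in arm frame (0.0481, 0.0544)
  e−x'=0.1619;  (l²−L²−(e−x')²−y'²−z²)/2L = 0.0899
  γ=atan2(-0.2570,0.1619)=-1.0086;  ψ=arccos(0.2961)=1.2702;  θ1=γ+ψ≈0.2615
rotate P by −φ2: (0.0231, -0.0689, -0.2570)
  e−x'=0.1869;  (l²−L²−(e−x')²−y'²−z²)/2L = 0.0607
  √(A²+B²)=0.3178;  θ2 = -0.9419+1.3785 ≈ 0.4366
φ3=240.0° → target in arm frame (-0.0712, 0.0145)
  A cos θ + B sin θ = C:  0.2812·cos θ + -0.2570·sin θ = -0.0492
  θ3 = atan2(B,A) + arccos(C/0.3809) = 0.9598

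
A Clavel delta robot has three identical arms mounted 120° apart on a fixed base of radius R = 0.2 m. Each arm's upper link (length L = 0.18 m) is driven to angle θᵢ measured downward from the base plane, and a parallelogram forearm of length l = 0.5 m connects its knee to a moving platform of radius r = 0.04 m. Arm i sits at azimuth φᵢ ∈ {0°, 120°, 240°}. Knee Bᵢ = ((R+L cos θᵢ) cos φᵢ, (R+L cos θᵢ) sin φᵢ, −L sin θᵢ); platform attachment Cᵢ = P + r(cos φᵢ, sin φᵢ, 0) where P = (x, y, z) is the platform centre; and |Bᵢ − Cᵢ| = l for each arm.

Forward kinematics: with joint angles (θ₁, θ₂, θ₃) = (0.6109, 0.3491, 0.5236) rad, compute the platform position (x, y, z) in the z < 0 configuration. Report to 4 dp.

(-0.0323, 0.0273, -0.4691)

arm 1 at φ=0.0°: e+L cos θ1 = 0.3074;  S1 = (0.3074, 0.0000, -0.1032)
φ2=120.0°: virtual centre (-0.1646, 0.2850, -0.0616), radius l
S3 = (0.3159·cos240.0°, 0.3159·sin240.0°, -0.0900) = (-0.1579, -0.2736, -0.0900)
subtract pairs → two planes through P
linear system: -0.9440x+0.5701y = 0.0069−0.0834z; -0.9308x+-0.5471y = 0.0027−0.0265z
det = 1.0471;  x = -0.0051+0.0580z,  y = 0.0037+-0.0502z
into |P−S₁|² = l²: 1.0059z² + 0.1699z + -0.1416 = 0;  Δ = 0.5988;  z = -0.4691 or 0.3002 → z<0 root = -0.4691
x = -0.0323, y = 0.0273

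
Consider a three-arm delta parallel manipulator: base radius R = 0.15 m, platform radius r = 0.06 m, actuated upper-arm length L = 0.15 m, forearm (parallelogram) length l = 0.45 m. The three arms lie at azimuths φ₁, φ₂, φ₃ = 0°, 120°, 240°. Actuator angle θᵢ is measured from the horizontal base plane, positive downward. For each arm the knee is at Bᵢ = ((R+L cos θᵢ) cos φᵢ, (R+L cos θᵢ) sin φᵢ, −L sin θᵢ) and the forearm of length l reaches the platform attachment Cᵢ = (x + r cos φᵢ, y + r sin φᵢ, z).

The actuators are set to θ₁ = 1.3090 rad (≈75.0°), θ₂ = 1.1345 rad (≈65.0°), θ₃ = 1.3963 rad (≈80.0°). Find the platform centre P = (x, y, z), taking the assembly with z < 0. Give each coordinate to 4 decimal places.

(-0.0081, 0.0426, -0.5714)

φ1=0.0°: virtual centre (0.1288, 0.0000, -0.1449), radius l
φ2=120.0°: virtual centre (-0.0767, 0.1328, -0.1359), radius l
arm 3 at φ=240.0°: ρ3 = 0.1160;  centre 3 = (-0.0580, -0.1005, -0.1477)
subtract pairs → two planes through P
[-0.4110 0.2657 0.0179]·P = 0.0044;  [-0.3737 -0.2010 -0.0057]·P = -0.0023
det = 0.1819;  x = -0.0015+0.0115z,  y = 0.0143+-0.0495z
quadratic in z: (1.0026)z²+(0.2854)z+(-0.1643)=0, √Δ=0.8605 → z ∈ {-0.5714, 0.2868}; z = -0.5714 (taking z<0)
x = -0.0081, y = 0.0426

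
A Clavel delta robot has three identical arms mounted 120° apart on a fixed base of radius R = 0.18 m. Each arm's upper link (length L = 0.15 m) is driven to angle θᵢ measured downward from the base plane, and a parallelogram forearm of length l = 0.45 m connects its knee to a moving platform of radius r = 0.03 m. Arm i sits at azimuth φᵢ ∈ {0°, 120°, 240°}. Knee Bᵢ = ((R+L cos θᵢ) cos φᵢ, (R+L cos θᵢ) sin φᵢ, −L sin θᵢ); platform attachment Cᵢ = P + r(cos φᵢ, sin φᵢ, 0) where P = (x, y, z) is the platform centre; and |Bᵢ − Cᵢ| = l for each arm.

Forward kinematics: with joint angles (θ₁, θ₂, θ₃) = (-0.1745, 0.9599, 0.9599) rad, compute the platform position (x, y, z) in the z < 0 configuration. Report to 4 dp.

(0.1672, 0.0000, -0.4046)

φ1=0.0°: virtual centre (0.2977, 0.0000, 0.0260), radius l
O2 = (0.2360·cos120.0°, 0.2360·sin120.0°, -0.1229) = (-0.1180, 0.2044, -0.1229)
arm 3 at φ=240.0°: (R−r)+L cos θ3 = 0.2360;  O3 = (-0.1180, -0.2044, -0.1229)
eliminate P² terms by subtracting sphere 1 from 2 and 3
plane₁₂: -0.8315x+0.4088y+-0.2978z = -0.0185
Cramer: x(z) = 0.0223-0.3582z;  y(z) = 0.0000+0.0000z
into |P−O₁|² = l²: 1.1283z² + 0.1453z + -0.1259 = 0;  Δ = 0.5895;  z = -0.4046 or 0.2759 → z<0 root = -0.4046
x = 0.1672, y = 0.0000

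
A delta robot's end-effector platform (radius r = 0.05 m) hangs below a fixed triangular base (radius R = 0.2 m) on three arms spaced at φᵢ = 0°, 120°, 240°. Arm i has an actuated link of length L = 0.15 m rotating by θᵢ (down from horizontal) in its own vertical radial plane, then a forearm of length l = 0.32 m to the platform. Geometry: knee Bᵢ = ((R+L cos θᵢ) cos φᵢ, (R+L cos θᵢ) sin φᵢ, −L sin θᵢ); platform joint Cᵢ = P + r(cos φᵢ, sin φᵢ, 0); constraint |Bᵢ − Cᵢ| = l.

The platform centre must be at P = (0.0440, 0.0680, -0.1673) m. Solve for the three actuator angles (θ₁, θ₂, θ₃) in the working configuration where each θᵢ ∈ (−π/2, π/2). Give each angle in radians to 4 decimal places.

rotate P by −φ1: (0.0440, 0.0680, -0.1673)
  A=0.1060, B=-0.1673, C=(l²−L²−A²−y'²−z²)/(2L)=0.1202
  γ=atan2(-0.1673,0.1060)=-1.0060;  ψ=arccos(0.6067)=0.9188;  θ1=γ+ψ≈-0.0872
φ2=120.0° → target in arm frame (0.0369, -0.0721)
  A=0.1131, B=-0.1673, C=(l²−L²−A²−y'²−z²)/(2L)=0.1131
  γ=atan2(-0.1673,0.1131)=-0.9763;  ψ=arccos(0.5598)=0.9766;  θ2=γ+ψ≈0.0003
φ3=240.0° → target in arm frame (-0.0809, 0.0041)
  A cos θ + B sin θ = C:  0.2309·cos θ + -0.1673·sin θ = -0.0047
  √(A²+B²)=0.2851;  θ3 = -0.6270+1.5874 ≈ 0.9603

θ₁ = -0.0872, θ₂ = 0.0003, θ₃ = 0.9603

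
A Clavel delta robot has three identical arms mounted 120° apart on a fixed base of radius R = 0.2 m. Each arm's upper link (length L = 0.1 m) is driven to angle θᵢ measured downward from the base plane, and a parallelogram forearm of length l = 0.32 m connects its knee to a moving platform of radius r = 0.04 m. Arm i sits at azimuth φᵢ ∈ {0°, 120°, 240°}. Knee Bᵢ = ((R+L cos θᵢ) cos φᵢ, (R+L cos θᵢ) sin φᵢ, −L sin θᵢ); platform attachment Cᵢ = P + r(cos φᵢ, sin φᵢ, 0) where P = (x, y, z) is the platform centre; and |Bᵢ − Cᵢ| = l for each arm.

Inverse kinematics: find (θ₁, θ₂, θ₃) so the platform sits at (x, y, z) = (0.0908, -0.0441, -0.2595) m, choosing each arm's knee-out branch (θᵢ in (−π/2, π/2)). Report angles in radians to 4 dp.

arm 1 (φ=0.0°): x'=0.0908, y'=-0.0441
  e−x'=0.0692;  (l²−L²−(e−x')²−y'²−z²)/2L = 0.0916
  θ1 = atan2(B,A) + arccos(C/0.2686) = -0.0876
φ2=120.0° → target in arm frame (-0.0836, -0.0566)
  A=0.2436, B=-0.2595, C=(l²−L²−A²−y'²−z²)/(2L)=-0.1874
  θ2 = atan2(B,A) + arccos(C/0.3559) = 1.3083
φ3=240.0° → target in arm frame (-0.0072, 0.1007)
  A=0.1672, B=-0.2595, C=(l²−L²−A²−y'²−z²)/(2L)=-0.0652
  √(A²+B²)=0.3087;  θ3 = -0.9984+1.7835 ≈ 0.7851

θ₁ = -0.0876, θ₂ = 1.3083, θ₃ = 0.7851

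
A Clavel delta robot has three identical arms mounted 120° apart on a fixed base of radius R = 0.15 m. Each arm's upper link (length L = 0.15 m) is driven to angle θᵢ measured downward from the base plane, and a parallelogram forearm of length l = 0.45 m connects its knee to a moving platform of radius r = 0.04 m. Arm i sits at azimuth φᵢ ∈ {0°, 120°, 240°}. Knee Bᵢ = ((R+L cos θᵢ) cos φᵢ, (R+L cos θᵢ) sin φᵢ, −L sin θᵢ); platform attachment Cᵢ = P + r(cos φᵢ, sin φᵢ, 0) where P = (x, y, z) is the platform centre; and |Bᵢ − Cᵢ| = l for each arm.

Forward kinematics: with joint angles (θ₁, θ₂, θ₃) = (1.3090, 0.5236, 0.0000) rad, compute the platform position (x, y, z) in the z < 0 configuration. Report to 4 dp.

φ1=0.0°: virtual centre (0.1488, 0.0000, -0.1449), radius l
arm 2 at φ=120.0°: ρ2 = 0.2399;  S2 = (-0.1200, 0.2078, -0.0750)
S3 = (0.2600·cos240.0°, 0.2600·sin240.0°, 0.0000) = (-0.1300, -0.2252, 0.0000)
eliminate P² terms by subtracting sphere 1 from 2 and 3
linear system: -0.5375x+0.4155y = 0.0200−0.1398z; -0.5576x+-0.4503y = 0.0245−0.2898z
Cramer: x(z) = -0.0405+0.3870z;  y(z) = -0.0042+0.1643z
quadratic in z: (1.1767)z²+(0.1419)z+(-0.1456)=0, √Δ=0.8401 → z ∈ {-0.4172, 0.2967}; z = -0.4172 (taking z<0)
x = -0.2020, y = -0.0727

(-0.2020, -0.0727, -0.4172)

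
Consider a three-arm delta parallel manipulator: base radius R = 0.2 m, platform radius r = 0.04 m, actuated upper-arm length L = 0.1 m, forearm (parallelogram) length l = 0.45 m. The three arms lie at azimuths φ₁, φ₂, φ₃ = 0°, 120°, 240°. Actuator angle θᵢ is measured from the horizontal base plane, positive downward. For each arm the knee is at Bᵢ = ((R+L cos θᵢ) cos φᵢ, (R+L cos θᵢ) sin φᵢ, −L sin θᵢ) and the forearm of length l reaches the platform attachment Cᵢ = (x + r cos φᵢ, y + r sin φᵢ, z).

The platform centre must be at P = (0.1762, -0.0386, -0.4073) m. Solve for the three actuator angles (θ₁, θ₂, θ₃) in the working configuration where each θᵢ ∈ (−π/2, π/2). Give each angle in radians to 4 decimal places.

rotate P by −φ1: (0.1762, -0.0386, -0.4073)
  A cos θ + B sin θ = C:  -0.0162·cos θ + -0.4073·sin θ = 0.1243
  θ1 = atan2(B,A) + arccos(C/0.4076) = -0.3496
rotate P by −φ2: (-0.1215, -0.1333, -0.4073)
  A=0.2815, B=-0.4073, C=(l²−L²−A²−y'²−z²)/(2L)=-0.3521
  γ=atan2(-0.4073,0.2815)=-0.9660;  ψ=arccos(-0.7111)=2.3619;  θ2=γ+ψ≈1.3959
arm 3 (φ=240.0°): x'=-0.0547, y'=0.1719
  A=0.2147, B=-0.4073, C=(l²−L²−A²−y'²−z²)/(2L)=-0.2451
  √(A²+B²)=0.4604;  θ3 = -1.0857+2.1322 ≈ 1.0465

θ₁ = -0.3496, θ₂ = 1.3959, θ₃ = 1.0465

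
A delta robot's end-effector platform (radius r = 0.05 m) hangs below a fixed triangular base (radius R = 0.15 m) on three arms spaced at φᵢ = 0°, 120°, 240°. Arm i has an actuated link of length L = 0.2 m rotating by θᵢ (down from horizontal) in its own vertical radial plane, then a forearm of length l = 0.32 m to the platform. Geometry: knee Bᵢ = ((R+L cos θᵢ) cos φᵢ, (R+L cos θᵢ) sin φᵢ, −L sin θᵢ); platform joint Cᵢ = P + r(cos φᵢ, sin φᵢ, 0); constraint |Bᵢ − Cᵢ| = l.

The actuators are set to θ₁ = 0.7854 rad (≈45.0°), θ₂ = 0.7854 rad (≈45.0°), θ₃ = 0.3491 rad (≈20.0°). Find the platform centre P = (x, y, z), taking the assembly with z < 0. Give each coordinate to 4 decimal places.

S1 = (0.2414·cos0.0°, 0.2414·sin0.0°, -0.1414) = (0.2414, 0.0000, -0.1414)
arm 2 at φ=120.0°: e+L cos θ2 = 0.2414;  S2 = (-0.1207, 0.2091, -0.1414)
arm 3 at φ=240.0°: e+L cos θ3 = 0.2879;  S3 = (-0.1440, -0.2494, -0.0684)
|S₂|²−|S₁|² = 0.0000;  |S₃|²−|S₁|² = 0.0093
[-0.7243 0.4182 0.0000]·P = 0.0000;  [-0.7708 -0.4987 0.1460]·P = 0.0093
Cramer: x(z) = -0.0057+0.0893z;  y(z) = -0.0099+0.1547z
into |P−S₁|² = l²: 1.0319z² + 0.2356z + -0.0212 = 0;  Δ = 0.1432;  z = -0.2975 or 0.0692 → z<0 root = -0.2975
x = -0.0323, y = -0.0559

(-0.0323, -0.0559, -0.2975)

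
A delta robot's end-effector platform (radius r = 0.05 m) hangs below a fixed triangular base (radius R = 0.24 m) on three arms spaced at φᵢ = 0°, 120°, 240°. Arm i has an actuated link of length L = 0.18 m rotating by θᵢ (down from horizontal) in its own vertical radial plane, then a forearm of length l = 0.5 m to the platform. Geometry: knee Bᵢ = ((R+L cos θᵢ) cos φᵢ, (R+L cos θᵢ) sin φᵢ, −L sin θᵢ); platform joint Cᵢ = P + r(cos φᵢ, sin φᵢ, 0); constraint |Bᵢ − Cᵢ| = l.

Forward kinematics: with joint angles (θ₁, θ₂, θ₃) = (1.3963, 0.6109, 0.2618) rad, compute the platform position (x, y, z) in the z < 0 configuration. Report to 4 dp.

(-0.1817, -0.0481, -0.4693)

φ1=0.0°: virtual centre (0.2213, 0.0000, -0.1773), radius l
φ2=120.0°: virtual centre (-0.1687, 0.2922, -0.1032), radius l
arm 3 at φ=240.0°: e+L cos θ3 = 0.3639;  centre 3 = (-0.1819, -0.3151, -0.0466)
subtract pairs → two planes through P
linear system: -0.7799x+0.5845y = 0.0442−0.1480z; -0.8064x+-0.6302y = 0.0542−0.2614z
det = 0.9628;  x = -0.0618+0.2555z,  y = -0.0069+0.0877z
quadratic in z: (1.0730)z²+(0.2087)z+(-0.1384)=0, √Δ=0.7985 → z ∈ {-0.4693, 0.2749}; z = -0.4693 (taking z<0)
x = -0.1817, y = -0.0481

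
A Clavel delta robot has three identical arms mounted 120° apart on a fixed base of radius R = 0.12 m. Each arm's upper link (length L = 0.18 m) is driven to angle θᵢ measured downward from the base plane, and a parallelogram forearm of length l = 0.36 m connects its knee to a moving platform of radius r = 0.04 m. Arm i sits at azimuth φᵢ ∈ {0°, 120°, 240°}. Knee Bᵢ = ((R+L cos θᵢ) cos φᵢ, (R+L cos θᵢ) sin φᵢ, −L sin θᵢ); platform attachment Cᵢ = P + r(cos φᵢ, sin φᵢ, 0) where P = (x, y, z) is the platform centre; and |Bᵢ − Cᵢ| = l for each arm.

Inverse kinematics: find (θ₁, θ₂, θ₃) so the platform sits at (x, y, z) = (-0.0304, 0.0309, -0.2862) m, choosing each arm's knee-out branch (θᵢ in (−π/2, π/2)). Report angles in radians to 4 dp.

θ₁ = 0.3487, θ₂ = -0.0003, θ₃ = 0.2619

arm 1 (φ=0.0°): x'=-0.0304, y'=0.0309
  A=0.1104, B=-0.2862, C=(l²−L²−A²−y'²−z²)/(2L)=0.0060
  √(A²+B²)=0.3068;  θ1 = -1.2026+1.5514 ≈ 0.3487
arm 2 (φ=120.0°): x'=0.0420, y'=0.0109
  A=0.0380, B=-0.2862, C=(l²−L²−A²−y'²−z²)/(2L)=0.0381
  γ=atan2(-0.2862,0.0380)=-1.4387;  ψ=arccos(0.1320)=1.4384;  θ2=γ+ψ≈-0.0003
arm 3 (φ=240.0°): x'=-0.0116, y'=-0.0418
  e−x'=0.0916;  (l²−L²−(e−x')²−y'²−z²)/2L = 0.0143
  γ=atan2(-0.2862,0.0916)=-1.2612;  ψ=arccos(0.0477)=1.5231;  θ3=γ+ψ≈0.2619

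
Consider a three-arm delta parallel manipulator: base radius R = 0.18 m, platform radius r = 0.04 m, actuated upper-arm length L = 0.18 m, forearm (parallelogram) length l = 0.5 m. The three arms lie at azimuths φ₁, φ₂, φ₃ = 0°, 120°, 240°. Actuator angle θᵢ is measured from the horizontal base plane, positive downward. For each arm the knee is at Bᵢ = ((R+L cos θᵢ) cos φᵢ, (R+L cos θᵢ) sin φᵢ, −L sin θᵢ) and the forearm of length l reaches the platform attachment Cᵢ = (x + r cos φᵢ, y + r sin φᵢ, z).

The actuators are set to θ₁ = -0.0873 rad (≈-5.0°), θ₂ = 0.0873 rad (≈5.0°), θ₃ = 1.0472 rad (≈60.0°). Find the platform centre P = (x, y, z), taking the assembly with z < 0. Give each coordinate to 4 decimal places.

(0.1192, 0.1594, -0.4139)

φ1=0.0°: virtual centre (0.3193, 0.0000, 0.0157), radius l
φ2=120.0°: virtual centre (-0.1597, 0.2765, -0.0157), radius l
φ3=240.0°: virtual centre (-0.1150, -0.1992, -0.1559), radius l
eliminate P² terms by subtracting sphere 1 from 2 and 3
linear system: -0.9579x+0.5531y = 0.0000−-0.0628z; -0.8686x+-0.3984y = -0.0250−-0.3432z
det = 0.8620;  x = 0.0160+-0.2492z,  y = 0.0278+-0.3181z
sphere 1 gives Az²+Bz+C=0 with A=1.1633, B=0.1021, C=-0.1570;  B²−4AC=0.7410;  roots -0.4139, 0.3261;  negative root z = -0.4139
x = 0.1192, y = 0.1594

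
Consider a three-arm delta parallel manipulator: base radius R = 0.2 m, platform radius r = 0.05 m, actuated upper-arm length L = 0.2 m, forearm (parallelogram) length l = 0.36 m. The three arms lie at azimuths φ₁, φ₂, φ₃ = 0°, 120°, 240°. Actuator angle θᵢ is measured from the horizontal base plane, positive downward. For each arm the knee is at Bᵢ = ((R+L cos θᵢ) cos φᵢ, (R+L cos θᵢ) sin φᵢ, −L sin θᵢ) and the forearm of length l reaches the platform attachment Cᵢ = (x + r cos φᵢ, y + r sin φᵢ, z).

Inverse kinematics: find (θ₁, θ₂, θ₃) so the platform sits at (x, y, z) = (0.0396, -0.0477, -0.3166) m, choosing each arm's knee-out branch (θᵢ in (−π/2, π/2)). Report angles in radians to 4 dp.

θ₁ = 0.5238, θ₂ = 0.9600, θ₃ = 0.6108

rotate P by −φ1: (0.0396, -0.0477, -0.3166)
  A=0.1104, B=-0.3166, C=(l²−L²−A²−y'²−z²)/(2L)=-0.0627
  γ=atan2(-0.3166,0.1104)=-1.2353;  ψ=arccos(-0.1871)=1.7590;  θ1=γ+ψ≈0.5238
arm 2 (φ=120.0°): x'=-0.0611, y'=-0.0104
  A cos θ + B sin θ = C:  0.2111·cos θ + -0.3166·sin θ = -0.1383
  √(A²+B²)=0.3805;  θ2 = -0.9827+1.9427 ≈ 0.9600
rotate P by −φ3: (0.0215, 0.0581, -0.3166)
  e−x'=0.1285;  (l²−L²−(e−x')²−y'²−z²)/2L = -0.0763
  θ3 = atan2(B,A) + arccos(C/0.3417) = 0.6108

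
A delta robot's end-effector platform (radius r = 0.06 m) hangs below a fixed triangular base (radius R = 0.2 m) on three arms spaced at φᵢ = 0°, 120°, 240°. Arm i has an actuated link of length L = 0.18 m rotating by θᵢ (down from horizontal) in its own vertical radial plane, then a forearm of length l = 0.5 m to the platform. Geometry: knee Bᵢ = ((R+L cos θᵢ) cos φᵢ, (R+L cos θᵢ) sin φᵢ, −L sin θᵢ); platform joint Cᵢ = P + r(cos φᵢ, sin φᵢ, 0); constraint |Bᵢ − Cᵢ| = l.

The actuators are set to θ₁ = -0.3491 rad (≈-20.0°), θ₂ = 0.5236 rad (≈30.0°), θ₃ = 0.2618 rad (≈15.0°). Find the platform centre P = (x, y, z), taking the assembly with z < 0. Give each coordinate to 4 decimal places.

(0.1136, -0.0393, -0.3969)

φ1=0.0°: virtual centre (0.3091, 0.0000, 0.0616), radius l
arm 2 at φ=120.0°: ρ2 = 0.2959;  centre 2 = (-0.1479, 0.2562, -0.0900)
centre 3 = (0.3139·cos240.0°, 0.3139·sin240.0°, -0.0466) = (-0.1569, -0.2718, -0.0466)
eliminate P² terms by subtracting sphere 1 from 2 and 3
linear system: -0.9142x+0.5125y = -0.0037−-0.3031z; -0.9322x+-0.5436y = 0.0013−-0.2163z
Cramer: x(z) = 0.0014-0.2828z;  y(z) = -0.0048+0.0870z
sphere 1 gives Az²+Bz+C=0 with A=1.0876, B=0.0501, C=-0.1515;  B²−4AC=0.6614;  roots -0.3969, 0.3509;  negative root z = -0.3969
x = 0.1136, y = -0.0393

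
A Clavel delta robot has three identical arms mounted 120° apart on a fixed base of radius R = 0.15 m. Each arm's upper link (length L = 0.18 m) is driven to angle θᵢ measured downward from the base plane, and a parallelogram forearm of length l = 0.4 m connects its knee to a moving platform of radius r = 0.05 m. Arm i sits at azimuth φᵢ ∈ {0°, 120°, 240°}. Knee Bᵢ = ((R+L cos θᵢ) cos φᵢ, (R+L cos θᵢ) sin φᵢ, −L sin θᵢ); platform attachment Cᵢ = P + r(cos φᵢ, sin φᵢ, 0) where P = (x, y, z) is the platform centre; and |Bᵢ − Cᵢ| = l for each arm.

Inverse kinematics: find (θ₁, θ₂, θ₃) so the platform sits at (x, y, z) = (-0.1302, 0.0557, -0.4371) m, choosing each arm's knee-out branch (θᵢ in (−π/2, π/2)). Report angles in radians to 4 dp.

θ₁ = 1.2219, θ₂ = 0.4363, θ₃ = 0.7857

rotate P by −φ1: (-0.1302, 0.0557, -0.4371)
  A=0.2302, B=-0.4371, C=(l²−L²−A²−y'²−z²)/(2L)=-0.3321
  θ1 = atan2(B,A) + arccos(C/0.4940) = 1.2219
φ2=120.0° → target in arm frame (0.1133, 0.0849)
  A=-0.0133, B=-0.4371, C=(l²−L²−A²−y'²−z²)/(2L)=-0.1968
  γ=atan2(-0.4371,-0.0133)=-1.6013;  ψ=arccos(-0.4500)=2.0376;  θ2=γ+ψ≈0.4363
rotate P by −φ3: (0.0169, -0.1406, -0.4371)
  A cos θ + B sin θ = C:  0.0831·cos θ + -0.4371·sin θ = -0.2504
  √(A²+B²)=0.4449;  θ3 = -1.3828+2.1685 ≈ 0.7857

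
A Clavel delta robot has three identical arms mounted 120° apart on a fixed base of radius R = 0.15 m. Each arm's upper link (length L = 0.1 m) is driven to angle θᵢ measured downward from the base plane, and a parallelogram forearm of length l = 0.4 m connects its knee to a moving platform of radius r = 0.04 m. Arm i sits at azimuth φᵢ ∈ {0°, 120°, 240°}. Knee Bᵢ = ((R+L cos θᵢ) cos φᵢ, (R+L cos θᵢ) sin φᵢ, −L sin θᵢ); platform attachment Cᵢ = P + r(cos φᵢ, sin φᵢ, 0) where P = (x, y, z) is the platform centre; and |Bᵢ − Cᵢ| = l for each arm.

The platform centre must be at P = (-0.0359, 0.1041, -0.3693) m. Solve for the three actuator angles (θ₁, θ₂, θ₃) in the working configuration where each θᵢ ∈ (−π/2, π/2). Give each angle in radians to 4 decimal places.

θ₁ = 0.6114, θ₂ = -0.1742, θ₃ = 0.7858

arm 1 (φ=0.0°): x'=-0.0359, y'=0.1041
  A cos θ + B sin θ = C:  0.1459·cos θ + -0.3693·sin θ = -0.0925
  √(A²+B²)=0.3971;  θ1 = -1.1945+1.8060 ≈ 0.6114
φ2=120.0° → target in arm frame (0.1081, -0.0210)
  A cos θ + B sin θ = C:  0.0019·cos θ + -0.3693·sin θ = 0.0659
  γ=atan2(-0.3693,0.0019)=-1.5657;  ψ=arccos(0.1784)=1.3915;  θ2=γ+ψ≈-0.1742
arm 3 (φ=240.0°): x'=-0.0722, y'=-0.0831
  A cos θ + B sin θ = C:  0.1822·cos θ + -0.3693·sin θ = -0.1325
  γ=atan2(-0.3693,0.1822)=-1.1125;  ψ=arccos(-0.3217)=1.8983;  θ3=γ+ψ≈0.7858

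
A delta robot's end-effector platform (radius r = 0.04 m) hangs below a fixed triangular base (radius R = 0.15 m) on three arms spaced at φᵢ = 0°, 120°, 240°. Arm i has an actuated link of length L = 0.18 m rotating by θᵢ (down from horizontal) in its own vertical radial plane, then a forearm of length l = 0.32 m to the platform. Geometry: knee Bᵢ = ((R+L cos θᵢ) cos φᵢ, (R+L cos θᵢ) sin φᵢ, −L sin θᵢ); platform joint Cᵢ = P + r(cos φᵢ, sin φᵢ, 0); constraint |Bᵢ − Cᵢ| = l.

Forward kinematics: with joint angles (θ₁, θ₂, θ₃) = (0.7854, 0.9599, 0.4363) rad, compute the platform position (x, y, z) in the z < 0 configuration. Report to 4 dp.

arm 1 at φ=0.0°: (R−r)+L cos θ1 = 0.2373;  S1 = (0.2373, 0.0000, -0.1273)
S2 = (0.2132·cos120.0°, 0.2132·sin120.0°, -0.1474) = (-0.1066, 0.1847, -0.1474)
S3 = (0.2731·cos240.0°, 0.2731·sin240.0°, -0.0761) = (-0.1366, -0.2365, -0.0761)
|S₂|²−|S₁|² = -0.0053;  |S₃|²−|S₁|² = 0.0079
linear system: -0.6878x+0.3694y = -0.0053−-0.0403z; -0.7477x+-0.4731y = 0.0079−0.1024z
det = 0.6016;  x = -0.0007+0.0312z,  y = -0.0156+0.1672z
quadratic in z: (1.0289)z²+(0.2345)z+(-0.0293)=0, √Δ=0.4192 → z ∈ {-0.3176, 0.0897}; z = -0.3176 (taking z<0)
x = -0.0106, y = -0.0687

(-0.0106, -0.0687, -0.3176)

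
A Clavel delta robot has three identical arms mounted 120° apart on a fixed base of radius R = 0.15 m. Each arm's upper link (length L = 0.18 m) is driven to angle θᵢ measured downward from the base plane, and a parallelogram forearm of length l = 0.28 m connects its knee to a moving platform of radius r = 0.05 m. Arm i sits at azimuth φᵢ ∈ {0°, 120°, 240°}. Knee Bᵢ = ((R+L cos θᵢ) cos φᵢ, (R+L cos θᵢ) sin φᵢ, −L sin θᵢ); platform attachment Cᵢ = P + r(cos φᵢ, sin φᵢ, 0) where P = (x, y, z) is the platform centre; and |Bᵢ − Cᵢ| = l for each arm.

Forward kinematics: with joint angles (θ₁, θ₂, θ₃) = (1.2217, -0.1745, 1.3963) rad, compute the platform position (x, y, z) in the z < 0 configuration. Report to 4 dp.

arm 1 at φ=0.0°: (R−r)+L cos θ1 = 0.1616;  O1 = (0.1616, 0.0000, -0.1691)
φ2=120.0°: virtual centre (-0.1386, 0.2401, 0.0313), radius l
O3 = (0.1313·cos240.0°, 0.1313·sin240.0°, -0.1773) = (-0.0656, -0.1137, -0.1773)
|O₂|²−|O₁|² = 0.0231;  |O₃|²−|O₁|² = -0.0061
[-0.6004 0.4802 0.4008]·P = 0.0231;  [-0.4544 -0.2273 -0.0162]·P = -0.0061
det = 0.3547;  x = -0.0066+0.2349z,  y = 0.0399+-0.5409z
quadratic in z: (1.3478)z²+(0.2161)z+(-0.0199)=0, √Δ=0.3925 → z ∈ {-0.2258, 0.0654}; z = -0.2258 (taking z<0)
x = -0.0596, y = 0.1620

(-0.0596, 0.1620, -0.2258)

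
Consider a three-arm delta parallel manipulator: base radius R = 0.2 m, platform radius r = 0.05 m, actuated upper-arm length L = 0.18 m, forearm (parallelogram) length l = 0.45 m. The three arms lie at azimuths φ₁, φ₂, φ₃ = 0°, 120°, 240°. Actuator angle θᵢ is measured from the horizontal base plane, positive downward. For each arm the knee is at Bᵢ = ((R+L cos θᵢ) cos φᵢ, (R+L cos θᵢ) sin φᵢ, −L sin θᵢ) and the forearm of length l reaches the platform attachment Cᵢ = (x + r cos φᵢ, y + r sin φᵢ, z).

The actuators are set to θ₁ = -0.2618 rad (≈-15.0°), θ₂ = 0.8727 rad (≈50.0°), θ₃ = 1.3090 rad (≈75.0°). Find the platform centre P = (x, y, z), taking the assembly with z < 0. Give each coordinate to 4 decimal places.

centre 1 = (0.3239·cos0.0°, 0.3239·sin0.0°, 0.0466) = (0.3239, 0.0000, 0.0466)
arm 2 at φ=120.0°: (R−r)+L cos θ2 = 0.2657;  centre 2 = (-0.1328, 0.2301, -0.1379)
arm 3 at φ=240.0°: (R−r)+L cos θ3 = 0.1966;  centre 3 = (-0.0983, -0.1702, -0.1739)
|centre ₂|²−|centre ₁|² = -0.0175;  |centre ₃|²−|centre ₁|² = -0.0382
plane₁₂: -0.9134x+0.4602y+-0.3690z = -0.0175
Cramer: x(z) = 0.0336-0.4696z;  y(z) = 0.0288-0.1304z
into |P−centre ₁|² = l²: 1.2375z² + 0.1719z + -0.1153 = 0;  Δ = 0.6001;  z = -0.3824 or 0.2435 → z<0 root = -0.3824
x = 0.2132, y = 0.0787

(0.2132, 0.0787, -0.3824)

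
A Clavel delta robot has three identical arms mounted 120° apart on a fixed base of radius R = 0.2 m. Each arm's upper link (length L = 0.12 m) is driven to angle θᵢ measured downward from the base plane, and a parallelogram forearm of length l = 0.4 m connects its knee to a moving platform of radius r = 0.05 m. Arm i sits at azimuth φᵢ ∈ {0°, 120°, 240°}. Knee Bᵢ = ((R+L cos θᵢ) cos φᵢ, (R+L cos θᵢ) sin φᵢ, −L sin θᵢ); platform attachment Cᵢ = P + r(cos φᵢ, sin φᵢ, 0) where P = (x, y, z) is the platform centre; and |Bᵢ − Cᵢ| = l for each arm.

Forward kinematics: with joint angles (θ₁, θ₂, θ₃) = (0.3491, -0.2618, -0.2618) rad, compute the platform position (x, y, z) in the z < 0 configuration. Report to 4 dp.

arm 1 at φ=0.0°: e+L cos θ1 = 0.2628;  S1 = (0.2628, 0.0000, -0.0410)
φ2=120.0°: virtual centre (-0.1330, 0.2303, 0.0311), radius l
S3 = (0.2659·cos240.0°, 0.2659·sin240.0°, 0.0311) = (-0.1330, -0.2303, 0.0311)
eliminate P² terms by subtracting sphere 1 from 2 and 3
plane₁₂: -0.7914x+0.4606y+0.1442z = 0.0009
det = 0.7290;  x = -0.0012+0.1822z,  y = 0.0000+0.0000z
into |P−S₁|² = l²: 1.0332z² + -0.0141z + -0.0886 = 0;  Δ = 0.3665;  z = -0.2862 or 0.2998 → z<0 root = -0.2862
x = -0.0533, y = 0.0000

(-0.0533, 0.0000, -0.2862)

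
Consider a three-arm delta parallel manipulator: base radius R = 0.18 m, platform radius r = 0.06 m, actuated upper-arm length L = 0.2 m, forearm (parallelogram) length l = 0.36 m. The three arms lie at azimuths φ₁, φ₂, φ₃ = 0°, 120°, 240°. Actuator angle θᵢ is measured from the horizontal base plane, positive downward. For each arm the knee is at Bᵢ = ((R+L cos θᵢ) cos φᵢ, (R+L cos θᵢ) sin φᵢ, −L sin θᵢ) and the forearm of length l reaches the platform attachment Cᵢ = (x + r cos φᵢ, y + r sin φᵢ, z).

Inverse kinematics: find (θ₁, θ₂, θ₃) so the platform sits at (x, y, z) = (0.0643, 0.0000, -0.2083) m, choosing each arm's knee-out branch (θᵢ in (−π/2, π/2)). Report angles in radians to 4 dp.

arm 1 (φ=0.0°): x'=0.0643, y'=0.0000
  A=0.0557, B=-0.2083, C=(l²−L²−A²−y'²−z²)/(2L)=0.1078
  θ1 = atan2(B,A) + arccos(C/0.2156) = -0.2621
φ2=120.0° → target in arm frame (-0.0321, -0.0557)
  A=0.1521, B=-0.2083, C=(l²−L²−A²−y'²−z²)/(2L)=0.0499
  θ2 = atan2(B,A) + arccos(C/0.2580) = 0.4362
rotate P by −φ3: (-0.0322, 0.0557, -0.2083)
  e−x'=0.1522;  (l²−L²−(e−x')²−y'²−z²)/2L = 0.0499
  θ3 = atan2(B,A) + arccos(C/0.2580) = 0.4362

θ₁ = -0.2621, θ₂ = 0.4362, θ₃ = 0.4362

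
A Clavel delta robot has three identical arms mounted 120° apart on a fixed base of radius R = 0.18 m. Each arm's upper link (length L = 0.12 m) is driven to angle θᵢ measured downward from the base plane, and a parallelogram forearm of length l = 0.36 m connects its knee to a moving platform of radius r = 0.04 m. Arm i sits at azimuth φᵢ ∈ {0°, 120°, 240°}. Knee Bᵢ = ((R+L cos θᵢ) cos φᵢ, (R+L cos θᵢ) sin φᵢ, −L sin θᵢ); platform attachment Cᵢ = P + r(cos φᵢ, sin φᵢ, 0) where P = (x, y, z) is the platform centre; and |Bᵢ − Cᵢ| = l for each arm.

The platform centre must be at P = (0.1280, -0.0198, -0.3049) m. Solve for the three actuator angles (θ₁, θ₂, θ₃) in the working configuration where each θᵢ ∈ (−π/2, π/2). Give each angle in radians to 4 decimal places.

φ1=0.0° → target in arm frame (0.1280, -0.0198)
  A cos θ + B sin θ = C:  0.0120·cos θ + -0.3049·sin θ = 0.0904
  θ1 = atan2(B,A) + arccos(C/0.3051) = -0.2615
rotate P by −φ2: (-0.0811, -0.1010, -0.3049)
  e−x'=0.2211;  (l²−L²−(e−x')²−y'²−z²)/2L = -0.1536
  √(A²+B²)=0.3767;  θ2 = -0.9433+1.9908 ≈ 1.0475
arm 3 (φ=240.0°): x'=-0.0469, y'=0.1208
  e−x'=0.1869;  (l²−L²−(e−x')²−y'²−z²)/2L = -0.1136
  √(A²+B²)=0.3576;  θ3 = -1.0210+1.8940 ≈ 0.8730

θ₁ = -0.2615, θ₂ = 1.0475, θ₃ = 0.8730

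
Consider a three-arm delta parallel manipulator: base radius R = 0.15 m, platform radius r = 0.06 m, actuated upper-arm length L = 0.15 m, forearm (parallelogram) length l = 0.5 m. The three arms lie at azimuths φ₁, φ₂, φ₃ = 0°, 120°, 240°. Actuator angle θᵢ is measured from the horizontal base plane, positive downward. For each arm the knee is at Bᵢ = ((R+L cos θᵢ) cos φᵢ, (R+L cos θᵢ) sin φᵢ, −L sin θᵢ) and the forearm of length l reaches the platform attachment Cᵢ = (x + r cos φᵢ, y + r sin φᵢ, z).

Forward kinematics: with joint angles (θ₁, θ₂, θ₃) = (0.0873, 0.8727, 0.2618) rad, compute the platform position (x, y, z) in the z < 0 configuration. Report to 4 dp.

centre 1 = (0.2394·cos0.0°, 0.2394·sin0.0°, -0.0131) = (0.2394, 0.0000, -0.0131)
centre 2 = (0.1864·cos120.0°, 0.1864·sin120.0°, -0.1149) = (-0.0932, 0.1614, -0.1149)
φ3=240.0°: virtual centre (-0.1174, -0.2034, -0.0388), radius l
eliminate P² terms by subtracting sphere 1 from 2 and 3
plane₁₂: -0.6653x+0.3229y+-0.2037z = -0.0095
Cramer: x(z) = 0.0083-0.1985z;  y(z) = -0.0125+0.2217z
into |P−centre ₁|² = l²: 1.0886z² + 0.1124z + -0.1962 = 0;  Δ = 0.8671;  z = -0.4793 or 0.3761 → z<0 root = -0.4793
x = 0.1034, y = -0.1188

(0.1034, -0.1188, -0.4793)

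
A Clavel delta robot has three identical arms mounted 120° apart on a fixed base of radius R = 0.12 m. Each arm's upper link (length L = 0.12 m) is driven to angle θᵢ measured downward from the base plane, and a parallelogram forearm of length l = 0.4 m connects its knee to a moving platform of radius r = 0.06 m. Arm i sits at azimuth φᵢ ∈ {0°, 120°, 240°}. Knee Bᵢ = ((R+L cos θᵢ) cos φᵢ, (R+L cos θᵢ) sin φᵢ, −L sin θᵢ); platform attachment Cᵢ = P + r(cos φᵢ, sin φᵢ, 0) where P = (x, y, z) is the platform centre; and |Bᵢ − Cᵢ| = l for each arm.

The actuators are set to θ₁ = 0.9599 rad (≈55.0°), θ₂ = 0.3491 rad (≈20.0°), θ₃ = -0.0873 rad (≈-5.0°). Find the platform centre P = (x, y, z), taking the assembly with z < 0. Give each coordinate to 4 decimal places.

arm 1 at φ=0.0°: (R−r)+L cos θ1 = 0.1288;  S1 = (0.1288, 0.0000, -0.0983)
S2 = (0.1728·cos120.0°, 0.1728·sin120.0°, -0.0410) = (-0.0864, 0.1496, -0.0410)
φ3=240.0°: virtual centre (-0.0898, -0.1555, 0.0105), radius l
subtract pairs → two planes through P
[-0.4304 0.2992 0.1145]·P = 0.0053;  [-0.4372 -0.3110 0.2175]·P = 0.0061
det = 0.2647;  x = -0.0131+0.3804z,  y = -0.0012+0.1646z
sphere 1 gives Az²+Bz+C=0 with A=1.1718, B=0.0882, C=-0.1302;  B²−4AC=0.6181;  roots -0.3731, 0.2978;  negative root z = -0.3731
x = -0.1550, y = -0.0626

(-0.1550, -0.0626, -0.3731)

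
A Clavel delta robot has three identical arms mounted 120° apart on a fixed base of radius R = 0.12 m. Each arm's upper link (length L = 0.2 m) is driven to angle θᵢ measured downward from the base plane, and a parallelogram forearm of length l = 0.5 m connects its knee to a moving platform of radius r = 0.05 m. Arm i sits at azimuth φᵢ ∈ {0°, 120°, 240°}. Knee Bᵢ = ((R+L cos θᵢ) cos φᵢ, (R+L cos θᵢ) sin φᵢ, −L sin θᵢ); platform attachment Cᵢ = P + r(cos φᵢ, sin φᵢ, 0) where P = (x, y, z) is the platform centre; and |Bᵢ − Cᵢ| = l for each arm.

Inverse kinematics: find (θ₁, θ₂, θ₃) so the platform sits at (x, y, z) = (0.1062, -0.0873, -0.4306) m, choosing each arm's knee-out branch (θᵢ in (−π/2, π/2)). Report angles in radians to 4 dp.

θ₁ = -0.1745, θ₂ = 0.5233, θ₃ = 0.0872

rotate P by −φ1: (0.1062, -0.0873, -0.4306)
  A cos θ + B sin θ = C:  -0.0362·cos θ + -0.4306·sin θ = 0.0391
  γ=atan2(-0.4306,-0.0362)=-1.6547;  ψ=arccos(0.0906)=1.4801;  θ1=γ+ψ≈-0.1745
arm 2 (φ=120.0°): x'=-0.1287, y'=-0.0483
  A=0.1987, B=-0.4306, C=(l²−L²−A²−y'²−z²)/(2L)=-0.0431
  γ=atan2(-0.4306,0.1987)=-1.1385;  ψ=arccos(-0.0909)=1.6618;  θ2=γ+ψ≈0.5233
φ3=240.0° → target in arm frame (0.0225, 0.1356)
  e−x'=0.0475;  (l²−L²−(e−x')²−y'²−z²)/2L = 0.0098
  θ3 = atan2(B,A) + arccos(C/0.4332) = 0.0872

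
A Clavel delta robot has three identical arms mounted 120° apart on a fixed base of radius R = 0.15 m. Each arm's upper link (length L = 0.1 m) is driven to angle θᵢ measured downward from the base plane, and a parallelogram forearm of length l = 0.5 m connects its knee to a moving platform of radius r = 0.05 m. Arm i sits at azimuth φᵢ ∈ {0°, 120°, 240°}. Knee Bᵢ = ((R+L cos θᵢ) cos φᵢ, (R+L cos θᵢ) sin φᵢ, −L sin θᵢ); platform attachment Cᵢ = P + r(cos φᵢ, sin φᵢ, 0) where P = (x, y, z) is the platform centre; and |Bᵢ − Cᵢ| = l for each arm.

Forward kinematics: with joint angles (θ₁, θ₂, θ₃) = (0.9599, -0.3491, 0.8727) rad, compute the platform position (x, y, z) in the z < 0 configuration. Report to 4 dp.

centre 1 = (0.1574·cos0.0°, 0.1574·sin0.0°, -0.0819) = (0.1574, 0.0000, -0.0819)
φ2=120.0°: virtual centre (-0.0970, 0.1680, 0.0342), radius l
φ3=240.0°: virtual centre (-0.0821, -0.1423, -0.0766), radius l
eliminate P² terms by subtracting sphere 1 from 2 and 3
plane₁₂: -0.5087x+0.3360y+0.2322z = 0.0073
Cramer: x(z) = -0.0083+0.2278z;  y(z) = 0.0092-0.3463z
quadratic in z: (1.1718)z²+(0.0820)z+(-0.2158)=0, √Δ=1.0090 → z ∈ {-0.4655, 0.3955}; z = -0.4655 (taking z<0)
x = -0.1144, y = 0.1704

(-0.1144, 0.1704, -0.4655)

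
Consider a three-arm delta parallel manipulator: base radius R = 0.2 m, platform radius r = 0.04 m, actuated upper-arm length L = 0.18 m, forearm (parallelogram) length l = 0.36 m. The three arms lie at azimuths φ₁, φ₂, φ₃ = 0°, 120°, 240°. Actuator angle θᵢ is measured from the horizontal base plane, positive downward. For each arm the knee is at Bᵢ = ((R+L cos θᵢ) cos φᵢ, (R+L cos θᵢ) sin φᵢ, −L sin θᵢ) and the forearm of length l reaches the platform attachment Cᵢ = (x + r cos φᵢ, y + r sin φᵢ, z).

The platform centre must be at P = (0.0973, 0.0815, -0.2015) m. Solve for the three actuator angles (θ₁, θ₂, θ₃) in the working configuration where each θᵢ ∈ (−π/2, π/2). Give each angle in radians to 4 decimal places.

θ₁ = -0.3491, θ₂ = 0.3490, θ₃ = 1.1345

rotate P by −φ1: (0.0973, 0.0815, -0.2015)
  A cos θ + B sin θ = C:  0.0627·cos θ + -0.2015·sin θ = 0.1278
  √(A²+B²)=0.2110;  θ1 = -1.2691+0.9200 ≈ -0.3491
φ2=120.0° → target in arm frame (0.0219, -0.1250)
  e−x'=0.1381;  (l²−L²−(e−x')²−y'²−z²)/2L = 0.0609
  θ2 = atan2(B,A) + arccos(C/0.2443) = 0.3490
φ3=240.0° → target in arm frame (-0.1192, 0.0435)
  e−x'=0.2792;  (l²−L²−(e−x')²−y'²−z²)/2L = -0.0646
  √(A²+B²)=0.3443;  θ3 = -0.6251+1.7596 ≈ 1.1345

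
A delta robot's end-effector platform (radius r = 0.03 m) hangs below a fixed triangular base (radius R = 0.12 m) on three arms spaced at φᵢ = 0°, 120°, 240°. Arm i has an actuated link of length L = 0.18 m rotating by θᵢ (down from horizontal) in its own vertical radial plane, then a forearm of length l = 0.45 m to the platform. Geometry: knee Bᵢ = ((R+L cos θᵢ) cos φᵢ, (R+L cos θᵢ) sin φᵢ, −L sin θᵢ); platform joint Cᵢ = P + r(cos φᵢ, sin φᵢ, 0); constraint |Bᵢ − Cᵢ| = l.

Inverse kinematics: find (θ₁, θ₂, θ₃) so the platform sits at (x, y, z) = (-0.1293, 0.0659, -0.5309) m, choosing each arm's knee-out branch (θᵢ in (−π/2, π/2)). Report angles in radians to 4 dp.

arm 1 (φ=0.0°): x'=-0.1293, y'=0.0659
  A cos θ + B sin θ = C:  0.2193·cos θ + -0.5309·sin θ = -0.4561
  γ=atan2(-0.5309,0.2193)=-1.1791;  ψ=arccos(-0.7940)=2.4882;  θ1=γ+ψ≈1.3091
φ2=120.0° → target in arm frame (0.1217, 0.0790)
  e−x'=-0.0317;  (l²−L²−(e−x')²−y'²−z²)/2L = -0.3306
  θ2 = atan2(B,A) + arccos(C/0.5318) = 0.6111
rotate P by −φ3: (0.0076, -0.1449, -0.5309)
  A=0.0824, B=-0.5309, C=(l²−L²−A²−y'²−z²)/(2L)=-0.3876
  θ3 = atan2(B,A) + arccos(C/0.5373) = 0.9600

θ₁ = 1.3091, θ₂ = 0.6111, θ₃ = 0.9600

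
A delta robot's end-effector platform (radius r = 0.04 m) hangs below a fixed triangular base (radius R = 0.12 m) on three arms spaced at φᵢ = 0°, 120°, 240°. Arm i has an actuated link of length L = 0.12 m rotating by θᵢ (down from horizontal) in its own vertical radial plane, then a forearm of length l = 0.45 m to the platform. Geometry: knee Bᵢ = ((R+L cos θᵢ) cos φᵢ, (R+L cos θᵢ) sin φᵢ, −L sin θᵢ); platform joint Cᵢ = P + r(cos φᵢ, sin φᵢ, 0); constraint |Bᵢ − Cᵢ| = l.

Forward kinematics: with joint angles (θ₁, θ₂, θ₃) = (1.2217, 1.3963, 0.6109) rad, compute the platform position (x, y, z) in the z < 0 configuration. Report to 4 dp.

(-0.0378, -0.1247, -0.5149)

φ1=0.0°: virtual centre (0.1210, 0.0000, -0.1128), radius l
φ2=120.0°: virtual centre (-0.0504, 0.0873, -0.1182), radius l
arm 3 at φ=240.0°: (R−r)+L cos θ3 = 0.1783;  S3 = (-0.0891, -0.1544, -0.0688)
eliminate P² terms by subtracting sphere 1 from 2 and 3
[-0.3429 0.1746 -0.0108]·P = -0.0032;  [-0.4204 -0.3088 0.0879]·P = 0.0092
det = 0.1793;  x = -0.0034+0.0669z,  y = -0.0251+0.1934z
sphere 1 gives Az²+Bz+C=0 with A=1.0419, B=0.1992, C=-0.1737;  B²−4AC=0.7635;  roots -0.5149, 0.3237;  negative root z = -0.5149
x = -0.0378, y = -0.1247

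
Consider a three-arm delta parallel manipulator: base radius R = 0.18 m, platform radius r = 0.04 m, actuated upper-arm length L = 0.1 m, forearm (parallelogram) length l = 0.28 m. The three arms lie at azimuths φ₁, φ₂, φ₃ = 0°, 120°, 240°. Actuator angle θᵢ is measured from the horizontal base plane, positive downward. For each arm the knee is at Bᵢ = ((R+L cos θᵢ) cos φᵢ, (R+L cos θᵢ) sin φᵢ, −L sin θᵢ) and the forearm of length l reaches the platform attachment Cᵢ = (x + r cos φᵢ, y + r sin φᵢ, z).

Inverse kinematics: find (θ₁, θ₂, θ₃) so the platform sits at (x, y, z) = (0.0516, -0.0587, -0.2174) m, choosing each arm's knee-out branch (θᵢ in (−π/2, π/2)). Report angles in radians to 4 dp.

arm 1 (φ=0.0°): x'=0.0516, y'=-0.0587
  A cos θ + B sin θ = C:  0.0884·cos θ + -0.2174·sin θ = 0.0494
  θ1 = atan2(B,A) + arccos(C/0.2347) = 0.1742
φ2=120.0° → target in arm frame (-0.0766, -0.0153)
  A cos θ + B sin θ = C:  0.2166·cos θ + -0.2174·sin θ = -0.1301
  θ2 = atan2(B,A) + arccos(C/0.3069) = 1.2215
φ3=240.0° → target in arm frame (0.0250, 0.0740)
  e−x'=0.1150;  (l²−L²−(e−x')²−y'²−z²)/2L = 0.0122
  θ3 = atan2(B,A) + arccos(C/0.2459) = 0.4368

θ₁ = 0.1742, θ₂ = 1.2215, θ₃ = 0.4368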